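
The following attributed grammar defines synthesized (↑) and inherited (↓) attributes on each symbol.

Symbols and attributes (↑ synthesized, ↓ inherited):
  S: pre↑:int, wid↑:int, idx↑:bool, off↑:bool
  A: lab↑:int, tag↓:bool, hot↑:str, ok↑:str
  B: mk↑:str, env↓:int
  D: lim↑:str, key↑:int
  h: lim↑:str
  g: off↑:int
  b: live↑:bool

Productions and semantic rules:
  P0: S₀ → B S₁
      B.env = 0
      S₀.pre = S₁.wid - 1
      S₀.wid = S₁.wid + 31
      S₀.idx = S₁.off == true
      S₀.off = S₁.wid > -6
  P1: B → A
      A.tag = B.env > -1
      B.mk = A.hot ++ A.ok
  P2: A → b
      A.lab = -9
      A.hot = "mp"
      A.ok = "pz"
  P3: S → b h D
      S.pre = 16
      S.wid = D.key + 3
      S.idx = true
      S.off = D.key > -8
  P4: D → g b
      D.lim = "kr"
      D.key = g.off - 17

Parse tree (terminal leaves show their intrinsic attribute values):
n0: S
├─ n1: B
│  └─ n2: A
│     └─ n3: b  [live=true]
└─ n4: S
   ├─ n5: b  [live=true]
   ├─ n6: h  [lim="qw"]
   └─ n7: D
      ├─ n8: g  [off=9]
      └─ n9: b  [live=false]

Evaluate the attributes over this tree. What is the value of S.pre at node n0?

1. n1.env = 0  [0]
2. n2.tag = true  [B.env > -1]
3. n3.live = true  [terminal]
4. n2.lab = -9  [-9]
5. n2.hot = "mp"  ["mp"]
6. n2.ok = "pz"  ["pz"]
7. n1.mk = "mppz"  [A.hot ++ A.ok]
8. n5.live = true  [terminal]
9. n6.lim = "qw"  [terminal]
10. n8.off = 9  [terminal]
11. n9.live = false  [terminal]
12. n7.lim = "kr"  ["kr"]
13. n7.key = -8  [g.off - 17]
14. n4.pre = 16  [16]
15. n4.wid = -5  [D.key + 3]
16. n4.idx = true  [true]
17. n4.off = false  [D.key > -8]
18. n0.pre = -6  [S₁.wid - 1]
19. n0.wid = 26  [S₁.wid + 31]
20. n0.idx = false  [S₁.off == true]
21. n0.off = true  [S₁.wid > -6]

-6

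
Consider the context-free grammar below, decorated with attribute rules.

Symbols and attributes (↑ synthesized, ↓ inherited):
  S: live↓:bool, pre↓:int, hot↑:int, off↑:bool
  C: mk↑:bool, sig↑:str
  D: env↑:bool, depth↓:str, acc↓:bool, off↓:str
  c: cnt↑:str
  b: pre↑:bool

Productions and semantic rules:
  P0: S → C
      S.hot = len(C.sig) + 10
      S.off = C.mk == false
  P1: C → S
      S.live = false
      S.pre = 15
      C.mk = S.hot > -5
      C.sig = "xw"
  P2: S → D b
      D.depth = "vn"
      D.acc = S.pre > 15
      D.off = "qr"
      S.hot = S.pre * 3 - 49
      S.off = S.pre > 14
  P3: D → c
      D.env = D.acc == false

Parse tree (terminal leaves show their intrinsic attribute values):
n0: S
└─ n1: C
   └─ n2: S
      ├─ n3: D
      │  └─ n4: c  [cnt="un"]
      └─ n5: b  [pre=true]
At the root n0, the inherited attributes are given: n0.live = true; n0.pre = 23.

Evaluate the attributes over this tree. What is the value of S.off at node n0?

1. n0.live = true  [given at root]
2. n0.pre = 23  [given at root]
3. n2.live = false  [false]
4. n2.pre = 15  [15]
5. n3.depth = "vn"  ["vn"]
6. n3.acc = false  [S.pre > 15]
7. n3.off = "qr"  ["qr"]
8. n4.cnt = "un"  [terminal]
9. n3.env = true  [D.acc == false]
10. n5.pre = true  [terminal]
11. n2.hot = -4  [S.pre * 3 - 49]
12. n2.off = true  [S.pre > 14]
13. n1.mk = true  [S.hot > -5]
14. n1.sig = "xw"  ["xw"]
15. n0.hot = 12  [len(C.sig) + 10]
16. n0.off = false  [C.mk == false]

false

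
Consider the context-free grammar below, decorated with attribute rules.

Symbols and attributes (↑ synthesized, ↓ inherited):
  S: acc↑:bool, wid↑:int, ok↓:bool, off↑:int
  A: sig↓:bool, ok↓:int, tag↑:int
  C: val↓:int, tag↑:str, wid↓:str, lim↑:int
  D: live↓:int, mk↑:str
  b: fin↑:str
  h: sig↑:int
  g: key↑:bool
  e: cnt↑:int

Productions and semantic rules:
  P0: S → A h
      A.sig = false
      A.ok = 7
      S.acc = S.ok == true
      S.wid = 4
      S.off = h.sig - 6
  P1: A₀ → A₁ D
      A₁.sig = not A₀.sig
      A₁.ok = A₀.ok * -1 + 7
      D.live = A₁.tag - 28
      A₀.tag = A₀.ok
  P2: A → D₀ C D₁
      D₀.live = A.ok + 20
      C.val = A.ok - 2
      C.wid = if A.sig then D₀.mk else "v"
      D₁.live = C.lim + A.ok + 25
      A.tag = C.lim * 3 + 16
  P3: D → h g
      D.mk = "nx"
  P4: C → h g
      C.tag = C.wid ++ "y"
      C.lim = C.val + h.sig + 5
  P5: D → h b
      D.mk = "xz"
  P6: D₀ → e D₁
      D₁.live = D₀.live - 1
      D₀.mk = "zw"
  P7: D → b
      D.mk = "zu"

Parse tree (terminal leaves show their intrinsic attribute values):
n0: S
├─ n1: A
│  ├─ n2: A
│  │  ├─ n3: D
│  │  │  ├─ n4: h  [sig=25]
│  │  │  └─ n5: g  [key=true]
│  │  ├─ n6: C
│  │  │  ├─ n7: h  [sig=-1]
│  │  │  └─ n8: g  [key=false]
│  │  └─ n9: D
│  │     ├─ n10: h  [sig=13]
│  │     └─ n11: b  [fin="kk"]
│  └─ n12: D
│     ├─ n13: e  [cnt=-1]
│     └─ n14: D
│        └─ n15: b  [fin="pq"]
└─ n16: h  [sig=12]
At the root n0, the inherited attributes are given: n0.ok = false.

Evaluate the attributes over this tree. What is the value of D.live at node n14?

-7

1. n0.ok = false  [given at root]
2. n1.sig = false  [false]
3. n1.ok = 7  [7]
4. n2.sig = true  [not A₀.sig]
5. n2.ok = 0  [A₀.ok * -1 + 7]
6. n3.live = 20  [A.ok + 20]
7. n4.sig = 25  [terminal]
8. n5.key = true  [terminal]
9. n3.mk = "nx"  ["nx"]
10. n6.val = -2  [A.ok - 2]
11. n6.wid = "nx"  [if A.sig then D₀.mk else "v"]
12. n7.sig = -1  [terminal]
13. n8.key = false  [terminal]
14. n6.tag = "nxy"  [C.wid ++ "y"]
15. n6.lim = 2  [C.val + h.sig + 5]
16. n9.live = 27  [C.lim + A.ok + 25]
17. n10.sig = 13  [terminal]
18. n11.fin = "kk"  [terminal]
19. n9.mk = "xz"  ["xz"]
20. n2.tag = 22  [C.lim * 3 + 16]
21. n12.live = -6  [A₁.tag - 28]
22. n13.cnt = -1  [terminal]
23. n14.live = -7  [D₀.live - 1]
24. n15.fin = "pq"  [terminal]
25. n14.mk = "zu"  ["zu"]
26. n12.mk = "zw"  ["zw"]
27. n1.tag = 7  [A₀.ok]
28. n16.sig = 12  [terminal]
29. n0.acc = false  [S.ok == true]
30. n0.wid = 4  [4]
31. n0.off = 6  [h.sig - 6]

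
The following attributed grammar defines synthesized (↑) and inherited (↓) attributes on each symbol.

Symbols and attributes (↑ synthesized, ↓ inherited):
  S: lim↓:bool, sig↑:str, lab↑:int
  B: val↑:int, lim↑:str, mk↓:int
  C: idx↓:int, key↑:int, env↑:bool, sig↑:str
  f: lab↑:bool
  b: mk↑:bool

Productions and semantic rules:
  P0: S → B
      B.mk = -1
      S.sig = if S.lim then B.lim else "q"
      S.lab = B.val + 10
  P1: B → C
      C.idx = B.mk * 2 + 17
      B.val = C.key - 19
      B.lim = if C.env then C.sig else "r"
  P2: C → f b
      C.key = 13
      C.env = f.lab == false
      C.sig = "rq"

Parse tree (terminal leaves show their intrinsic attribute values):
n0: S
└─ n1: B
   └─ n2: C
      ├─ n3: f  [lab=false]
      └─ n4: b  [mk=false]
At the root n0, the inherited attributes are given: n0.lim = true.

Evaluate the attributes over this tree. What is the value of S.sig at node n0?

1. n0.lim = true  [given at root]
2. n1.mk = -1  [-1]
3. n2.idx = 15  [B.mk * 2 + 17]
4. n3.lab = false  [terminal]
5. n4.mk = false  [terminal]
6. n2.key = 13  [13]
7. n2.env = true  [f.lab == false]
8. n2.sig = "rq"  ["rq"]
9. n1.val = -6  [C.key - 19]
10. n1.lim = "rq"  [if C.env then C.sig else "r"]
11. n0.sig = "rq"  [if S.lim then B.lim else "q"]
12. n0.lab = 4  [B.val + 10]

"rq"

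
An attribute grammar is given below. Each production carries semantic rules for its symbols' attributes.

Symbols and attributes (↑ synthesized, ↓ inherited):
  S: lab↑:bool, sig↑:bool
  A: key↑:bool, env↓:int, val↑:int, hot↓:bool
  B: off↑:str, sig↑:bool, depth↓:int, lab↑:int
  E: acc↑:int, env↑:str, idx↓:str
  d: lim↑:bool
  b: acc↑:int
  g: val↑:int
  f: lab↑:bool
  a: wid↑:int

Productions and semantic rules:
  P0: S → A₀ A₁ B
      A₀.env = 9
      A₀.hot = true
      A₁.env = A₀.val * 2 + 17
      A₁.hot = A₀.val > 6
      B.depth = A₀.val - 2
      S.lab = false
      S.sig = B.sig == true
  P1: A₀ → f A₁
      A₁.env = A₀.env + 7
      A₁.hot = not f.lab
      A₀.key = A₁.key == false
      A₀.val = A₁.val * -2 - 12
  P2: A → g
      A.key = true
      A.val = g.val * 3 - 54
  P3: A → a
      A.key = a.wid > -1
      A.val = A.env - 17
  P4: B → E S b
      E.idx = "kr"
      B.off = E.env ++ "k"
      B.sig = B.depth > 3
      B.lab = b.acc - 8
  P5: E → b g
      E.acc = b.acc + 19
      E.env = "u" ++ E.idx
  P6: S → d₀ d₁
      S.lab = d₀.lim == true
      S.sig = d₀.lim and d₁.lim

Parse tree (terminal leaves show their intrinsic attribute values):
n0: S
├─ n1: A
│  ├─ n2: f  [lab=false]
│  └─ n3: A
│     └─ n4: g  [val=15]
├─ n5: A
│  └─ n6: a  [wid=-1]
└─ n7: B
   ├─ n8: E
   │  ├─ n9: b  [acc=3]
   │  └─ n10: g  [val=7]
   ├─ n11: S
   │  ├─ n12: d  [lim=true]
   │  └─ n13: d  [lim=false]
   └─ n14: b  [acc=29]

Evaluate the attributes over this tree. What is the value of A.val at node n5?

1. n1.env = 9  [9]
2. n1.hot = true  [true]
3. n2.lab = false  [terminal]
4. n3.env = 16  [A₀.env + 7]
5. n3.hot = true  [not f.lab]
6. n4.val = 15  [terminal]
7. n3.key = true  [true]
8. n3.val = -9  [g.val * 3 - 54]
9. n1.key = false  [A₁.key == false]
10. n1.val = 6  [A₁.val * -2 - 12]
11. n5.env = 29  [A₀.val * 2 + 17]
12. n5.hot = false  [A₀.val > 6]
13. n6.wid = -1  [terminal]
14. n5.key = false  [a.wid > -1]
15. n5.val = 12  [A.env - 17]
16. n7.depth = 4  [A₀.val - 2]
17. n8.idx = "kr"  ["kr"]
18. n9.acc = 3  [terminal]
19. n10.val = 7  [terminal]
20. n8.acc = 22  [b.acc + 19]
21. n8.env = "ukr"  ["u" ++ E.idx]
22. n12.lim = true  [terminal]
23. n13.lim = false  [terminal]
24. n11.lab = true  [d₀.lim == true]
25. n11.sig = false  [d₀.lim and d₁.lim]
26. n14.acc = 29  [terminal]
27. n7.off = "ukrk"  [E.env ++ "k"]
28. n7.sig = true  [B.depth > 3]
29. n7.lab = 21  [b.acc - 8]
30. n0.lab = false  [false]
31. n0.sig = true  [B.sig == true]

12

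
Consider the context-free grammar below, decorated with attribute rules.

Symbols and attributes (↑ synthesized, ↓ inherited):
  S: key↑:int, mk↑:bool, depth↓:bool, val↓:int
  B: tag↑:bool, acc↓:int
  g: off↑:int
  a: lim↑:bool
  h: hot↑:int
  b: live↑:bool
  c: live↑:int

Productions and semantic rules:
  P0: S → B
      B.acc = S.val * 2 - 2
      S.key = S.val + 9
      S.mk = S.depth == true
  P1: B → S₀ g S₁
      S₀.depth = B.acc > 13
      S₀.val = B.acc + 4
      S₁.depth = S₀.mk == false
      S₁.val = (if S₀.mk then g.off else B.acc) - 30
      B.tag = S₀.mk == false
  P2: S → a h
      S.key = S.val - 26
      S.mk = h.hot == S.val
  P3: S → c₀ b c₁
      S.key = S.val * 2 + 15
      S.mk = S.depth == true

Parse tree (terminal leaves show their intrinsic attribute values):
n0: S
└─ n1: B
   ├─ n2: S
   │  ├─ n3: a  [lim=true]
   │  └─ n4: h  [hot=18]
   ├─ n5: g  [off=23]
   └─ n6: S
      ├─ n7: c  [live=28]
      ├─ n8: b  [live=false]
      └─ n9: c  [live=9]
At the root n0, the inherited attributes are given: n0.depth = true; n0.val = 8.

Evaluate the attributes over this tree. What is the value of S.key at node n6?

1. n0.depth = true  [given at root]
2. n0.val = 8  [given at root]
3. n1.acc = 14  [S.val * 2 - 2]
4. n2.depth = true  [B.acc > 13]
5. n2.val = 18  [B.acc + 4]
6. n3.lim = true  [terminal]
7. n4.hot = 18  [terminal]
8. n2.key = -8  [S.val - 26]
9. n2.mk = true  [h.hot == S.val]
10. n5.off = 23  [terminal]
11. n6.depth = false  [S₀.mk == false]
12. n6.val = -7  [(if S₀.mk then g.off else B.acc) - 30]
13. n7.live = 28  [terminal]
14. n8.live = false  [terminal]
15. n9.live = 9  [terminal]
16. n6.key = 1  [S.val * 2 + 15]
17. n6.mk = false  [S.depth == true]
18. n1.tag = false  [S₀.mk == false]
19. n0.key = 17  [S.val + 9]
20. n0.mk = true  [S.depth == true]

1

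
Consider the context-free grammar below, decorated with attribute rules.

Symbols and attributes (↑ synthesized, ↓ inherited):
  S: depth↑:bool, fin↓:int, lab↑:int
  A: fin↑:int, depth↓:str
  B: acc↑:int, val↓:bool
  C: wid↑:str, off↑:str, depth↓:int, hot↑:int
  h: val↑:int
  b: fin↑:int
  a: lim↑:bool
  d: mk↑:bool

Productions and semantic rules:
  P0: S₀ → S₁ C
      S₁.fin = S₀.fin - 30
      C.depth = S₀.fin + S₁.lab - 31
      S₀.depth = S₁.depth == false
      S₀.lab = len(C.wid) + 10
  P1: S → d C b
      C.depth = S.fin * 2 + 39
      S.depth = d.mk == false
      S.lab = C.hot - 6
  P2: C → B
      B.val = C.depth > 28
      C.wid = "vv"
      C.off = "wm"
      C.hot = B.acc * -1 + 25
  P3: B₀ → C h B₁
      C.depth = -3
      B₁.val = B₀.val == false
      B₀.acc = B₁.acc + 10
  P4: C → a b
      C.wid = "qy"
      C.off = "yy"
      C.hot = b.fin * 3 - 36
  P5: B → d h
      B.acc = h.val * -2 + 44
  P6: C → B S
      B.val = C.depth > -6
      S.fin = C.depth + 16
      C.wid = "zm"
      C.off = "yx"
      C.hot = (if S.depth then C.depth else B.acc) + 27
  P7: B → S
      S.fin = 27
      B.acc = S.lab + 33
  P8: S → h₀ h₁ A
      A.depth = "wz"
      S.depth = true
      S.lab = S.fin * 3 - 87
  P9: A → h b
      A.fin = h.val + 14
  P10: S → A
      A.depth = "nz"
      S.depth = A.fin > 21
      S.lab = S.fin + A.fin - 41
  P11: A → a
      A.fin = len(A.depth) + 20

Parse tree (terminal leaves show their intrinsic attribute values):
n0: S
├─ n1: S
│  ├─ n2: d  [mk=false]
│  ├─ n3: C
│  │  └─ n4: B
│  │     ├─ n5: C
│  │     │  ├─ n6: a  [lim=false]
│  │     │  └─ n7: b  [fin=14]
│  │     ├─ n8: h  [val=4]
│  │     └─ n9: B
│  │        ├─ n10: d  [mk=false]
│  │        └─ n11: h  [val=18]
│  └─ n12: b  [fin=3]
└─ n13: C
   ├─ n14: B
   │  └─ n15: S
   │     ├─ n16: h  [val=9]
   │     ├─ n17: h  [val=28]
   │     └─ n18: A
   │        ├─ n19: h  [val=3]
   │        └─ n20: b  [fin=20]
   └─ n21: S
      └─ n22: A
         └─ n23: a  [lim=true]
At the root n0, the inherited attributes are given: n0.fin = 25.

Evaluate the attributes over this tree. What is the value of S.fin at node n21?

11

1. n0.fin = 25  [given at root]
2. n1.fin = -5  [S₀.fin - 30]
3. n2.mk = false  [terminal]
4. n3.depth = 29  [S.fin * 2 + 39]
5. n4.val = true  [C.depth > 28]
6. n5.depth = -3  [-3]
7. n6.lim = false  [terminal]
8. n7.fin = 14  [terminal]
9. n5.wid = "qy"  ["qy"]
10. n5.off = "yy"  ["yy"]
11. n5.hot = 6  [b.fin * 3 - 36]
12. n8.val = 4  [terminal]
13. n9.val = false  [B₀.val == false]
14. n10.mk = false  [terminal]
15. n11.val = 18  [terminal]
16. n9.acc = 8  [h.val * -2 + 44]
17. n4.acc = 18  [B₁.acc + 10]
18. n3.wid = "vv"  ["vv"]
19. n3.off = "wm"  ["wm"]
20. n3.hot = 7  [B.acc * -1 + 25]
21. n12.fin = 3  [terminal]
22. n1.depth = true  [d.mk == false]
23. n1.lab = 1  [C.hot - 6]
24. n13.depth = -5  [S₀.fin + S₁.lab - 31]
25. n14.val = true  [C.depth > -6]
26. n15.fin = 27  [27]
27. n16.val = 9  [terminal]
28. n17.val = 28  [terminal]
29. n18.depth = "wz"  ["wz"]
30. n19.val = 3  [terminal]
31. n20.fin = 20  [terminal]
32. n18.fin = 17  [h.val + 14]
33. n15.depth = true  [true]
34. n15.lab = -6  [S.fin * 3 - 87]
35. n14.acc = 27  [S.lab + 33]
36. n21.fin = 11  [C.depth + 16]
37. n22.depth = "nz"  ["nz"]
38. n23.lim = true  [terminal]
39. n22.fin = 22  [len(A.depth) + 20]
40. n21.depth = true  [A.fin > 21]
41. n21.lab = -8  [S.fin + A.fin - 41]
42. n13.wid = "zm"  ["zm"]
43. n13.off = "yx"  ["yx"]
44. n13.hot = 22  [(if S.depth then C.depth else B.acc) + 27]
45. n0.depth = false  [S₁.depth == false]
46. n0.lab = 12  [len(C.wid) + 10]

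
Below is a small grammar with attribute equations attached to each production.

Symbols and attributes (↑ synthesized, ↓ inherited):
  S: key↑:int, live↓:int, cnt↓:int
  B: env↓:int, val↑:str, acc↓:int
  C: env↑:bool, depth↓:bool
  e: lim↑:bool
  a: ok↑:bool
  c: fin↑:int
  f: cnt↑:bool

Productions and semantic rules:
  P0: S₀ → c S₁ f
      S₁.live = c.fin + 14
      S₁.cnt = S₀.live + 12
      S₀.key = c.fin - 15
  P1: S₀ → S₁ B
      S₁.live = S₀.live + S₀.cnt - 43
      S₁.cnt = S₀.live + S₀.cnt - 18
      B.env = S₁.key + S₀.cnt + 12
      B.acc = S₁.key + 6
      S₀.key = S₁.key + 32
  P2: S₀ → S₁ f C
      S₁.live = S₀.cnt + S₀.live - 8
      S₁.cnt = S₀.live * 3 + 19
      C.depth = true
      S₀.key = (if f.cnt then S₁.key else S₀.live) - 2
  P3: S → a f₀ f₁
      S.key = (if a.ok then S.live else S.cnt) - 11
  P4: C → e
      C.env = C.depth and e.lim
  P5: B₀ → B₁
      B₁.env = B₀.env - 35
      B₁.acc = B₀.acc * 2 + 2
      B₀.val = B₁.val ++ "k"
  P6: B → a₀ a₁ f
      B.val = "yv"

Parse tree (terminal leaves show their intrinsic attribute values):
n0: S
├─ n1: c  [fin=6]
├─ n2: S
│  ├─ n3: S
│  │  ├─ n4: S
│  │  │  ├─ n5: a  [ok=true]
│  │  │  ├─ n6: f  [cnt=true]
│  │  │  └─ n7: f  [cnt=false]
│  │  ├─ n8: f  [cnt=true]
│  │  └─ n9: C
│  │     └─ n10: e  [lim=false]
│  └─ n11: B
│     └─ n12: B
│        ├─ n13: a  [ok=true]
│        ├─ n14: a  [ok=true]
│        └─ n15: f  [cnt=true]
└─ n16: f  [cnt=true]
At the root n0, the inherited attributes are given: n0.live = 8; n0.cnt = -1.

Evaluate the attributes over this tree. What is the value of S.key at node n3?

-2

1. n0.live = 8  [given at root]
2. n0.cnt = -1  [given at root]
3. n1.fin = 6  [terminal]
4. n2.live = 20  [c.fin + 14]
5. n2.cnt = 20  [S₀.live + 12]
6. n3.live = -3  [S₀.live + S₀.cnt - 43]
7. n3.cnt = 22  [S₀.live + S₀.cnt - 18]
8. n4.live = 11  [S₀.cnt + S₀.live - 8]
9. n4.cnt = 10  [S₀.live * 3 + 19]
10. n5.ok = true  [terminal]
11. n6.cnt = true  [terminal]
12. n7.cnt = false  [terminal]
13. n4.key = 0  [(if a.ok then S.live else S.cnt) - 11]
14. n8.cnt = true  [terminal]
15. n9.depth = true  [true]
16. n10.lim = false  [terminal]
17. n9.env = false  [C.depth and e.lim]
18. n3.key = -2  [(if f.cnt then S₁.key else S₀.live) - 2]
19. n11.env = 30  [S₁.key + S₀.cnt + 12]
20. n11.acc = 4  [S₁.key + 6]
21. n12.env = -5  [B₀.env - 35]
22. n12.acc = 10  [B₀.acc * 2 + 2]
23. n13.ok = true  [terminal]
24. n14.ok = true  [terminal]
25. n15.cnt = true  [terminal]
26. n12.val = "yv"  ["yv"]
27. n11.val = "yvk"  [B₁.val ++ "k"]
28. n2.key = 30  [S₁.key + 32]
29. n16.cnt = true  [terminal]
30. n0.key = -9  [c.fin - 15]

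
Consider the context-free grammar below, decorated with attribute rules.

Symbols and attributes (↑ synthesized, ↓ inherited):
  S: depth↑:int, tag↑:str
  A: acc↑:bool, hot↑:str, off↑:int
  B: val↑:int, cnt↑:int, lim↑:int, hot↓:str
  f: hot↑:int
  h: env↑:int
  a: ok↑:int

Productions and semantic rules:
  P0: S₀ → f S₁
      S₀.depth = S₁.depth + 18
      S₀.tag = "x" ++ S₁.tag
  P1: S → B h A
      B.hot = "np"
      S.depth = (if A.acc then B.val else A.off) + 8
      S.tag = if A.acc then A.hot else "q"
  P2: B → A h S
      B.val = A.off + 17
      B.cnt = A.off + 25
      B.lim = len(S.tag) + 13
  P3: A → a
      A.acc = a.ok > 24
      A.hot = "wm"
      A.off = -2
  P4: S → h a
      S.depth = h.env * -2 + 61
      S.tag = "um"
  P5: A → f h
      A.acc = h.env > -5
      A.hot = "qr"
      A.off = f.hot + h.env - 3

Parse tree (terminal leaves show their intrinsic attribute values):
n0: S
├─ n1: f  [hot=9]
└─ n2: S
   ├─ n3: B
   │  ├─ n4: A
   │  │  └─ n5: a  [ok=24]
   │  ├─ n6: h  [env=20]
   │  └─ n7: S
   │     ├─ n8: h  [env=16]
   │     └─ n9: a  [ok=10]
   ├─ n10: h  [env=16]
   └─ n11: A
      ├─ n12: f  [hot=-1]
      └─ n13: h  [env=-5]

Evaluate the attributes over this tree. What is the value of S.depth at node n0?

17

1. n1.hot = 9  [terminal]
2. n3.hot = "np"  ["np"]
3. n5.ok = 24  [terminal]
4. n4.acc = false  [a.ok > 24]
5. n4.hot = "wm"  ["wm"]
6. n4.off = -2  [-2]
7. n6.env = 20  [terminal]
8. n8.env = 16  [terminal]
9. n9.ok = 10  [terminal]
10. n7.depth = 29  [h.env * -2 + 61]
11. n7.tag = "um"  ["um"]
12. n3.val = 15  [A.off + 17]
13. n3.cnt = 23  [A.off + 25]
14. n3.lim = 15  [len(S.tag) + 13]
15. n10.env = 16  [terminal]
16. n12.hot = -1  [terminal]
17. n13.env = -5  [terminal]
18. n11.acc = false  [h.env > -5]
19. n11.hot = "qr"  ["qr"]
20. n11.off = -9  [f.hot + h.env - 3]
21. n2.depth = -1  [(if A.acc then B.val else A.off) + 8]
22. n2.tag = "q"  [if A.acc then A.hot else "q"]
23. n0.depth = 17  [S₁.depth + 18]
24. n0.tag = "xq"  ["x" ++ S₁.tag]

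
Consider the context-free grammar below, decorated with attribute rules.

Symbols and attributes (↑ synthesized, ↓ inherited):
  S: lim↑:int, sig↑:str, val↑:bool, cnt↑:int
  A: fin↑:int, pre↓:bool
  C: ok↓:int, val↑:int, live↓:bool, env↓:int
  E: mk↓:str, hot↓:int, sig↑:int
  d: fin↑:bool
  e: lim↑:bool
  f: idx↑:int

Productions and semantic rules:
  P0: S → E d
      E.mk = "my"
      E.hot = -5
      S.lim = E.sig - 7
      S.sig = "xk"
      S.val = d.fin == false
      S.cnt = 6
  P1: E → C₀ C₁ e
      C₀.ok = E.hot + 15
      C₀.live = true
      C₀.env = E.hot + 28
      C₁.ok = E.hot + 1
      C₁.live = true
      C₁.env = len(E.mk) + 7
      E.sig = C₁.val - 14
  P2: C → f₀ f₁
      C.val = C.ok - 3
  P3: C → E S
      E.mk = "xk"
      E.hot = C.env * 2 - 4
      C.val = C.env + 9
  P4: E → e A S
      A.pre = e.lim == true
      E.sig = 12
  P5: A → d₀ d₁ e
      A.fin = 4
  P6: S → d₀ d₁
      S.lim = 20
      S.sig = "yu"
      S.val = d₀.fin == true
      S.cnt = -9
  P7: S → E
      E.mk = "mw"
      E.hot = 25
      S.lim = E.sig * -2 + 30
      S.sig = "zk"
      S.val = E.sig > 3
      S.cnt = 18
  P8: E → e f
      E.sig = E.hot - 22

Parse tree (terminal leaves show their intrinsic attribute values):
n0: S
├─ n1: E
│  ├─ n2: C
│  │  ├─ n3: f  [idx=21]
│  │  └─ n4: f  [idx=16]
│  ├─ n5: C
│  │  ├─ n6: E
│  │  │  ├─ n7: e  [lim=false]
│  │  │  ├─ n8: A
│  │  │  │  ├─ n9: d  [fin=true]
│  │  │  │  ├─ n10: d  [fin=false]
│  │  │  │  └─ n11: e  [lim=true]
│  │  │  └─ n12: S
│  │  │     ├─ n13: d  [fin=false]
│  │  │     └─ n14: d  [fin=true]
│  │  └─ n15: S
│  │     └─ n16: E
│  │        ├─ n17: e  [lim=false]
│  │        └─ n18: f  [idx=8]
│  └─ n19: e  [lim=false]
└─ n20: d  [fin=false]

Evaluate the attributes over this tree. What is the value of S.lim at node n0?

1. n1.mk = "my"  ["my"]
2. n1.hot = -5  [-5]
3. n2.ok = 10  [E.hot + 15]
4. n2.live = true  [true]
5. n2.env = 23  [E.hot + 28]
6. n3.idx = 21  [terminal]
7. n4.idx = 16  [terminal]
8. n2.val = 7  [C.ok - 3]
9. n5.ok = -4  [E.hot + 1]
10. n5.live = true  [true]
11. n5.env = 9  [len(E.mk) + 7]
12. n6.mk = "xk"  ["xk"]
13. n6.hot = 14  [C.env * 2 - 4]
14. n7.lim = false  [terminal]
15. n8.pre = false  [e.lim == true]
16. n9.fin = true  [terminal]
17. n10.fin = false  [terminal]
18. n11.lim = true  [terminal]
19. n8.fin = 4  [4]
20. n13.fin = false  [terminal]
21. n14.fin = true  [terminal]
22. n12.lim = 20  [20]
23. n12.sig = "yu"  ["yu"]
24. n12.val = false  [d₀.fin == true]
25. n12.cnt = -9  [-9]
26. n6.sig = 12  [12]
27. n16.mk = "mw"  ["mw"]
28. n16.hot = 25  [25]
29. n17.lim = false  [terminal]
30. n18.idx = 8  [terminal]
31. n16.sig = 3  [E.hot - 22]
32. n15.lim = 24  [E.sig * -2 + 30]
33. n15.sig = "zk"  ["zk"]
34. n15.val = false  [E.sig > 3]
35. n15.cnt = 18  [18]
36. n5.val = 18  [C.env + 9]
37. n19.lim = false  [terminal]
38. n1.sig = 4  [C₁.val - 14]
39. n20.fin = false  [terminal]
40. n0.lim = -3  [E.sig - 7]
41. n0.sig = "xk"  ["xk"]
42. n0.val = true  [d.fin == false]
43. n0.cnt = 6  [6]

-3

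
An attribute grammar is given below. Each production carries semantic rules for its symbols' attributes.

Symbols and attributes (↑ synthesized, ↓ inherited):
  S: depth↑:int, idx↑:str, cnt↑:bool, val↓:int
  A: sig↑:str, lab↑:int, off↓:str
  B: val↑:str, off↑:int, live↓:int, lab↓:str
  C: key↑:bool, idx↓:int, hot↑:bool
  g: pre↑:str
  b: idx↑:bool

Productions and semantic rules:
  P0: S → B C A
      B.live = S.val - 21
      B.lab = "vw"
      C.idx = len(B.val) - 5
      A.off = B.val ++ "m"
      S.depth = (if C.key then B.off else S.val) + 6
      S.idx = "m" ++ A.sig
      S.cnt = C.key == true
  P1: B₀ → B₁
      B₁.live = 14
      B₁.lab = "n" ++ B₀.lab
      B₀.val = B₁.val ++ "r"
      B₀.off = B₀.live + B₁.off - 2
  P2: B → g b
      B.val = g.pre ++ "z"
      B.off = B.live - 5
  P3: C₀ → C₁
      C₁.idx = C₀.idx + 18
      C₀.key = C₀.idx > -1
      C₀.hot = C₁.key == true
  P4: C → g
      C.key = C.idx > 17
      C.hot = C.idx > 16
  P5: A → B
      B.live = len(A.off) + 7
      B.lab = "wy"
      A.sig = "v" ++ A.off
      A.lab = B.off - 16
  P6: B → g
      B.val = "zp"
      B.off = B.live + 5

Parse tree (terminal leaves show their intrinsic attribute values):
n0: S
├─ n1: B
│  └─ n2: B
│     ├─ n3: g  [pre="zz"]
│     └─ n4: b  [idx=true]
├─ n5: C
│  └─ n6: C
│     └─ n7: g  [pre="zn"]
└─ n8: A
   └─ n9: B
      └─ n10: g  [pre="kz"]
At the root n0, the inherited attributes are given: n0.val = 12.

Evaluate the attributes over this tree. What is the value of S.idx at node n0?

"mvzzzrm"

1. n0.val = 12  [given at root]
2. n1.live = -9  [S.val - 21]
3. n1.lab = "vw"  ["vw"]
4. n2.live = 14  [14]
5. n2.lab = "nvw"  ["n" ++ B₀.lab]
6. n3.pre = "zz"  [terminal]
7. n4.idx = true  [terminal]
8. n2.val = "zzz"  [g.pre ++ "z"]
9. n2.off = 9  [B.live - 5]
10. n1.val = "zzzr"  [B₁.val ++ "r"]
11. n1.off = -2  [B₀.live + B₁.off - 2]
12. n5.idx = -1  [len(B.val) - 5]
13. n6.idx = 17  [C₀.idx + 18]
14. n7.pre = "zn"  [terminal]
15. n6.key = false  [C.idx > 17]
16. n6.hot = true  [C.idx > 16]
17. n5.key = false  [C₀.idx > -1]
18. n5.hot = false  [C₁.key == true]
19. n8.off = "zzzrm"  [B.val ++ "m"]
20. n9.live = 12  [len(A.off) + 7]
21. n9.lab = "wy"  ["wy"]
22. n10.pre = "kz"  [terminal]
23. n9.val = "zp"  ["zp"]
24. n9.off = 17  [B.live + 5]
25. n8.sig = "vzzzrm"  ["v" ++ A.off]
26. n8.lab = 1  [B.off - 16]
27. n0.depth = 18  [(if C.key then B.off else S.val) + 6]
28. n0.idx = "mvzzzrm"  ["m" ++ A.sig]
29. n0.cnt = false  [C.key == true]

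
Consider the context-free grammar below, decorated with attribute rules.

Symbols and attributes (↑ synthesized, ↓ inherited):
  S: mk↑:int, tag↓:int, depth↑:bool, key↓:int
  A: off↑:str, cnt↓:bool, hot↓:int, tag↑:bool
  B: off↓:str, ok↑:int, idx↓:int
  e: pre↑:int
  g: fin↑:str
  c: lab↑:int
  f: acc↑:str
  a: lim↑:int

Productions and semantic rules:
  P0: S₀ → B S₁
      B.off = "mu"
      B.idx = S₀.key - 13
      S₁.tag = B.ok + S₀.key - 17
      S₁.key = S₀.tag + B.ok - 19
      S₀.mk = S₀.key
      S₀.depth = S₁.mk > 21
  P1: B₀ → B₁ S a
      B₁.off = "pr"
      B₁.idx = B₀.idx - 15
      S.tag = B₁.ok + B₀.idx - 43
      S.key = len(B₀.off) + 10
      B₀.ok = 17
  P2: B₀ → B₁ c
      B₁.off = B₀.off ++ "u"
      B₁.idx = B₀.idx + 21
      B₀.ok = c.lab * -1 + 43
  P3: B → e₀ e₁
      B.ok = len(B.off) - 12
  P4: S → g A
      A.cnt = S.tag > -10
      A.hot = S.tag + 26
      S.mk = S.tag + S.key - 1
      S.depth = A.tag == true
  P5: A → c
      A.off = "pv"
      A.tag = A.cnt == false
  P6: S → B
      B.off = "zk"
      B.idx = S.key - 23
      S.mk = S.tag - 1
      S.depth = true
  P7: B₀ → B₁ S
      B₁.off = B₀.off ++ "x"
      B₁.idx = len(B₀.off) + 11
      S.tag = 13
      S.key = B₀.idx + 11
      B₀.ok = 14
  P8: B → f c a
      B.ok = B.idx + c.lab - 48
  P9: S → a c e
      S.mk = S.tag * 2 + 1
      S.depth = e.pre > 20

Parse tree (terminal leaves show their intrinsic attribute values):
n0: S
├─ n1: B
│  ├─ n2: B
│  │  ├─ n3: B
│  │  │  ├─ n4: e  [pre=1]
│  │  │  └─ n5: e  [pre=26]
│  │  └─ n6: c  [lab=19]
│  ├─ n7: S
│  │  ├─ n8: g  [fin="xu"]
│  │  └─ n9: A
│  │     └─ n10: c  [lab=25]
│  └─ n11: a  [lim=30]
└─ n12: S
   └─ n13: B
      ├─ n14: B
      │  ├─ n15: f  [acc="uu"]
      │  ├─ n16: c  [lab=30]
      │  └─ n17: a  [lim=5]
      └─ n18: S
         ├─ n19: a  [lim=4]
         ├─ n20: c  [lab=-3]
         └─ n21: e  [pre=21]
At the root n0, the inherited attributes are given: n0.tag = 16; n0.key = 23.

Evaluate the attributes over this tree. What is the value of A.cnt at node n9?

1. n0.tag = 16  [given at root]
2. n0.key = 23  [given at root]
3. n1.off = "mu"  ["mu"]
4. n1.idx = 10  [S₀.key - 13]
5. n2.off = "pr"  ["pr"]
6. n2.idx = -5  [B₀.idx - 15]
7. n3.off = "pru"  [B₀.off ++ "u"]
8. n3.idx = 16  [B₀.idx + 21]
9. n4.pre = 1  [terminal]
10. n5.pre = 26  [terminal]
11. n3.ok = -9  [len(B.off) - 12]
12. n6.lab = 19  [terminal]
13. n2.ok = 24  [c.lab * -1 + 43]
14. n7.tag = -9  [B₁.ok + B₀.idx - 43]
15. n7.key = 12  [len(B₀.off) + 10]
16. n8.fin = "xu"  [terminal]
17. n9.cnt = true  [S.tag > -10]
18. n9.hot = 17  [S.tag + 26]
19. n10.lab = 25  [terminal]
20. n9.off = "pv"  ["pv"]
21. n9.tag = false  [A.cnt == false]
22. n7.mk = 2  [S.tag + S.key - 1]
23. n7.depth = false  [A.tag == true]
24. n11.lim = 30  [terminal]
25. n1.ok = 17  [17]
26. n12.tag = 23  [B.ok + S₀.key - 17]
27. n12.key = 14  [S₀.tag + B.ok - 19]
28. n13.off = "zk"  ["zk"]
29. n13.idx = -9  [S.key - 23]
30. n14.off = "zkx"  [B₀.off ++ "x"]
31. n14.idx = 13  [len(B₀.off) + 11]
32. n15.acc = "uu"  [terminal]
33. n16.lab = 30  [terminal]
34. n17.lim = 5  [terminal]
35. n14.ok = -5  [B.idx + c.lab - 48]
36. n18.tag = 13  [13]
37. n18.key = 2  [B₀.idx + 11]
38. n19.lim = 4  [terminal]
39. n20.lab = -3  [terminal]
40. n21.pre = 21  [terminal]
41. n18.mk = 27  [S.tag * 2 + 1]
42. n18.depth = true  [e.pre > 20]
43. n13.ok = 14  [14]
44. n12.mk = 22  [S.tag - 1]
45. n12.depth = true  [true]
46. n0.mk = 23  [S₀.key]
47. n0.depth = true  [S₁.mk > 21]

true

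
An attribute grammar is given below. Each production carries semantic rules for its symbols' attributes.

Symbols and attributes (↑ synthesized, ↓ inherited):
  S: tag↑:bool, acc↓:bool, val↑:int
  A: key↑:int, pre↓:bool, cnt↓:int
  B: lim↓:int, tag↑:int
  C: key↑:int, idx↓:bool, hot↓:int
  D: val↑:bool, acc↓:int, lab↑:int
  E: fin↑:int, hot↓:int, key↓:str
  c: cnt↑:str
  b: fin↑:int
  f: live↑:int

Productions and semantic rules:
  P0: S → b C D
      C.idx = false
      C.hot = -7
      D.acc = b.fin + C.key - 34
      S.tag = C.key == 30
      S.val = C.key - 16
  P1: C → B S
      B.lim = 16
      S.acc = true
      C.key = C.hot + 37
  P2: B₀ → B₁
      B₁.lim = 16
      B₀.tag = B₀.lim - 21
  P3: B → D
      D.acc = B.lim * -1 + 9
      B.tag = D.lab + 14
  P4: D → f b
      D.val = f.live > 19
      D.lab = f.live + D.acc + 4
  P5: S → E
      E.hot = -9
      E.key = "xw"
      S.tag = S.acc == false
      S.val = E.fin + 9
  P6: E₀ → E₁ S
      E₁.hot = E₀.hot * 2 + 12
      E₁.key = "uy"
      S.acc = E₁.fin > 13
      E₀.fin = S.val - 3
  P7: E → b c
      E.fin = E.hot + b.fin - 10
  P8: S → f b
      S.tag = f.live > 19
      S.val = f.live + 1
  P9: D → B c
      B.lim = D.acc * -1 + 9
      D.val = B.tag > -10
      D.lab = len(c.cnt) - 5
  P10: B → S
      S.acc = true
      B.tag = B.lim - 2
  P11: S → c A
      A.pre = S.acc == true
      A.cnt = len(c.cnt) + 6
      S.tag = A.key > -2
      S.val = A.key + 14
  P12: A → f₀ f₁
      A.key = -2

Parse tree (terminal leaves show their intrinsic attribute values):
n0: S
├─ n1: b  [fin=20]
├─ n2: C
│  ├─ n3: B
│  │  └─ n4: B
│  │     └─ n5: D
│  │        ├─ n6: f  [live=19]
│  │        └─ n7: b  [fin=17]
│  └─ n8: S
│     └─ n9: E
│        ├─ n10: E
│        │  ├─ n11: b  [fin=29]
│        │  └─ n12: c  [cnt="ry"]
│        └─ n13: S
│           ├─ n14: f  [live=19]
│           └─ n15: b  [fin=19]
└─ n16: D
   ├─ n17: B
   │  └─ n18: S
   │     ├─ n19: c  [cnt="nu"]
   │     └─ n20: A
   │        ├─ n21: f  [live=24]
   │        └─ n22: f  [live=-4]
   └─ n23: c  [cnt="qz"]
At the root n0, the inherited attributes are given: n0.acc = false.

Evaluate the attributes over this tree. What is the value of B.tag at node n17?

1. n0.acc = false  [given at root]
2. n1.fin = 20  [terminal]
3. n2.idx = false  [false]
4. n2.hot = -7  [-7]
5. n3.lim = 16  [16]
6. n4.lim = 16  [16]
7. n5.acc = -7  [B.lim * -1 + 9]
8. n6.live = 19  [terminal]
9. n7.fin = 17  [terminal]
10. n5.val = false  [f.live > 19]
11. n5.lab = 16  [f.live + D.acc + 4]
12. n4.tag = 30  [D.lab + 14]
13. n3.tag = -5  [B₀.lim - 21]
14. n8.acc = true  [true]
15. n9.hot = -9  [-9]
16. n9.key = "xw"  ["xw"]
17. n10.hot = -6  [E₀.hot * 2 + 12]
18. n10.key = "uy"  ["uy"]
19. n11.fin = 29  [terminal]
20. n12.cnt = "ry"  [terminal]
21. n10.fin = 13  [E.hot + b.fin - 10]
22. n13.acc = false  [E₁.fin > 13]
23. n14.live = 19  [terminal]
24. n15.fin = 19  [terminal]
25. n13.tag = false  [f.live > 19]
26. n13.val = 20  [f.live + 1]
27. n9.fin = 17  [S.val - 3]
28. n8.tag = false  [S.acc == false]
29. n8.val = 26  [E.fin + 9]
30. n2.key = 30  [C.hot + 37]
31. n16.acc = 16  [b.fin + C.key - 34]
32. n17.lim = -7  [D.acc * -1 + 9]
33. n18.acc = true  [true]
34. n19.cnt = "nu"  [terminal]
35. n20.pre = true  [S.acc == true]
36. n20.cnt = 8  [len(c.cnt) + 6]
37. n21.live = 24  [terminal]
38. n22.live = -4  [terminal]
39. n20.key = -2  [-2]
40. n18.tag = false  [A.key > -2]
41. n18.val = 12  [A.key + 14]
42. n17.tag = -9  [B.lim - 2]
43. n23.cnt = "qz"  [terminal]
44. n16.val = true  [B.tag > -10]
45. n16.lab = -3  [len(c.cnt) - 5]
46. n0.tag = true  [C.key == 30]
47. n0.val = 14  [C.key - 16]

-9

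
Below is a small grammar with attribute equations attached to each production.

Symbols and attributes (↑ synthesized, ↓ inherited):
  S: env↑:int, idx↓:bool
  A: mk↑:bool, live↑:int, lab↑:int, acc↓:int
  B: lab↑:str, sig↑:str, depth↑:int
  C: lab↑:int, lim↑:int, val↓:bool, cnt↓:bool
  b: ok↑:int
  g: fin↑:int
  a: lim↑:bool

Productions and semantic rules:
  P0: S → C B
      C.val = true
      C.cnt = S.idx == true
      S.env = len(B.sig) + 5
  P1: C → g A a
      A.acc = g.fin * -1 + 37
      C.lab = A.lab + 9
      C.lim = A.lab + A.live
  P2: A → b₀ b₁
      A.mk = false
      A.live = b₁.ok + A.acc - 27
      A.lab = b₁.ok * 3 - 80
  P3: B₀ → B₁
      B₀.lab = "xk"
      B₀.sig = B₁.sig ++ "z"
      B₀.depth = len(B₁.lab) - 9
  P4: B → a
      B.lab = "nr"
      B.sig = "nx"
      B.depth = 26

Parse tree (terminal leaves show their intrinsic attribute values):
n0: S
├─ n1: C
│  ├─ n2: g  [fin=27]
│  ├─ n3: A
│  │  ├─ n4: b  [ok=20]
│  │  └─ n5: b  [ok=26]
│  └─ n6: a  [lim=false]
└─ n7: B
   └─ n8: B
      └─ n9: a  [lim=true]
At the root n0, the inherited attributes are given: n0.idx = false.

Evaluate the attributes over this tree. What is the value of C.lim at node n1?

7

1. n0.idx = false  [given at root]
2. n1.val = true  [true]
3. n1.cnt = false  [S.idx == true]
4. n2.fin = 27  [terminal]
5. n3.acc = 10  [g.fin * -1 + 37]
6. n4.ok = 20  [terminal]
7. n5.ok = 26  [terminal]
8. n3.mk = false  [false]
9. n3.live = 9  [b₁.ok + A.acc - 27]
10. n3.lab = -2  [b₁.ok * 3 - 80]
11. n6.lim = false  [terminal]
12. n1.lab = 7  [A.lab + 9]
13. n1.lim = 7  [A.lab + A.live]
14. n9.lim = true  [terminal]
15. n8.lab = "nr"  ["nr"]
16. n8.sig = "nx"  ["nx"]
17. n8.depth = 26  [26]
18. n7.lab = "xk"  ["xk"]
19. n7.sig = "nxz"  [B₁.sig ++ "z"]
20. n7.depth = -7  [len(B₁.lab) - 9]
21. n0.env = 8  [len(B.sig) + 5]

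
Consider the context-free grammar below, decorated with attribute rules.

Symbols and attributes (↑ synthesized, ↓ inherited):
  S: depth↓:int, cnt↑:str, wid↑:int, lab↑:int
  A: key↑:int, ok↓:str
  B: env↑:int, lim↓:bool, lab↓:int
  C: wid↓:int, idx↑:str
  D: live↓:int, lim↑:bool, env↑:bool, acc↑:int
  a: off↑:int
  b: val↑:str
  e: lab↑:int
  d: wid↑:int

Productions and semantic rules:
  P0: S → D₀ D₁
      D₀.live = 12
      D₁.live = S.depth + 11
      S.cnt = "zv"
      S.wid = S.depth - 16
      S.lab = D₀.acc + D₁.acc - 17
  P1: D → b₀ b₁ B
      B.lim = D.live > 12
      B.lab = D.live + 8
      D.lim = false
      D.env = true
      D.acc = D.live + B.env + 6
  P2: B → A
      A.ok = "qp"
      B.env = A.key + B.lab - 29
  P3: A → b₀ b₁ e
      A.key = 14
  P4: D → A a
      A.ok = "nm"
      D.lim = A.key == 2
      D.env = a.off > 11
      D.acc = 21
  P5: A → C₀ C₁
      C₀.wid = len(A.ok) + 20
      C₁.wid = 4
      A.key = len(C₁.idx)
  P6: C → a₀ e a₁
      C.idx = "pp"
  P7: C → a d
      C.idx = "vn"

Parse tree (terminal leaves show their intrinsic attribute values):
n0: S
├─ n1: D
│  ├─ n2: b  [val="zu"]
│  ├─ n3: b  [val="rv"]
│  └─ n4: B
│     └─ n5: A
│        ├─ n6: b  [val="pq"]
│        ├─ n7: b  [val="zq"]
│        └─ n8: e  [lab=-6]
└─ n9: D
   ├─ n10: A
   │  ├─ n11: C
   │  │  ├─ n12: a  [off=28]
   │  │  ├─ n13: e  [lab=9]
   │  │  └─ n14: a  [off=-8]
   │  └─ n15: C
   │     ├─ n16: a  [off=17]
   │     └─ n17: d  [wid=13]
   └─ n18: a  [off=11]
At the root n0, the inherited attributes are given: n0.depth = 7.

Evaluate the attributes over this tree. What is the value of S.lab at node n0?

1. n0.depth = 7  [given at root]
2. n1.live = 12  [12]
3. n2.val = "zu"  [terminal]
4. n3.val = "rv"  [terminal]
5. n4.lim = false  [D.live > 12]
6. n4.lab = 20  [D.live + 8]
7. n5.ok = "qp"  ["qp"]
8. n6.val = "pq"  [terminal]
9. n7.val = "zq"  [terminal]
10. n8.lab = -6  [terminal]
11. n5.key = 14  [14]
12. n4.env = 5  [A.key + B.lab - 29]
13. n1.lim = false  [false]
14. n1.env = true  [true]
15. n1.acc = 23  [D.live + B.env + 6]
16. n9.live = 18  [S.depth + 11]
17. n10.ok = "nm"  ["nm"]
18. n11.wid = 22  [len(A.ok) + 20]
19. n12.off = 28  [terminal]
20. n13.lab = 9  [terminal]
21. n14.off = -8  [terminal]
22. n11.idx = "pp"  ["pp"]
23. n15.wid = 4  [4]
24. n16.off = 17  [terminal]
25. n17.wid = 13  [terminal]
26. n15.idx = "vn"  ["vn"]
27. n10.key = 2  [len(C₁.idx)]
28. n18.off = 11  [terminal]
29. n9.lim = true  [A.key == 2]
30. n9.env = false  [a.off > 11]
31. n9.acc = 21  [21]
32. n0.cnt = "zv"  ["zv"]
33. n0.wid = -9  [S.depth - 16]
34. n0.lab = 27  [D₀.acc + D₁.acc - 17]

27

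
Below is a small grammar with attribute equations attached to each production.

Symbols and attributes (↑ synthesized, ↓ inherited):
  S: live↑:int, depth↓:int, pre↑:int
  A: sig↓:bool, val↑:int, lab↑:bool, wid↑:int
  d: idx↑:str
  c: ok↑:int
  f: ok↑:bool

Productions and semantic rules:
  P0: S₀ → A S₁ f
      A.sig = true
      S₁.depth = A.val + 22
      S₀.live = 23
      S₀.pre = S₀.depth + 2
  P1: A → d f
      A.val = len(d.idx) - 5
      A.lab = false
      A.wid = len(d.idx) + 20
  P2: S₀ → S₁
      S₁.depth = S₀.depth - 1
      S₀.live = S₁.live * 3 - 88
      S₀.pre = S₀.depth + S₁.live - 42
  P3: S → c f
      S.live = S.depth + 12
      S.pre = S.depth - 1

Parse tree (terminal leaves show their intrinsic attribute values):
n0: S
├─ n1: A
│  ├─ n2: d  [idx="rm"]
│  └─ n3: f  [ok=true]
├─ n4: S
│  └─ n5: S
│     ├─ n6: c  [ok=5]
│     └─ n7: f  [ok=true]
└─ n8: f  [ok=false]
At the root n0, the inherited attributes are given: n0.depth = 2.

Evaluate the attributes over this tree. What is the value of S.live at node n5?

30

1. n0.depth = 2  [given at root]
2. n1.sig = true  [true]
3. n2.idx = "rm"  [terminal]
4. n3.ok = true  [terminal]
5. n1.val = -3  [len(d.idx) - 5]
6. n1.lab = false  [false]
7. n1.wid = 22  [len(d.idx) + 20]
8. n4.depth = 19  [A.val + 22]
9. n5.depth = 18  [S₀.depth - 1]
10. n6.ok = 5  [terminal]
11. n7.ok = true  [terminal]
12. n5.live = 30  [S.depth + 12]
13. n5.pre = 17  [S.depth - 1]
14. n4.live = 2  [S₁.live * 3 - 88]
15. n4.pre = 7  [S₀.depth + S₁.live - 42]
16. n8.ok = false  [terminal]
17. n0.live = 23  [23]
18. n0.pre = 4  [S₀.depth + 2]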